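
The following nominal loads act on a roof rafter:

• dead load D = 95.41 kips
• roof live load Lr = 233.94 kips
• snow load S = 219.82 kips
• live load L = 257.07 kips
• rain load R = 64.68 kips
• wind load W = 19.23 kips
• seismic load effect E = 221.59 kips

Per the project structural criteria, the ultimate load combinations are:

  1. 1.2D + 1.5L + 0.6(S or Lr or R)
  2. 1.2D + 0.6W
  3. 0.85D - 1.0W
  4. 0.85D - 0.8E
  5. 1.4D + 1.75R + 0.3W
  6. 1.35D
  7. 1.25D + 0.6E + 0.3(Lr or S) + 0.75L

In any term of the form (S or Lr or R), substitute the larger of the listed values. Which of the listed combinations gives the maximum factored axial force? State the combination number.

(S or Lr or R) → Lr = 233.94 kips; (Lr or S) → Lr = 233.94 kips.
1. 1.2(95.41) + 1.5(257.07) + 0.6(233.94) = 640.46
2. 1.2(95.41) + 0.6(19.23) = 126.03
3. 0.85(95.41) - 1.0(19.23) = 61.87
4. 0.85(95.41) - 0.8(221.59) = -96.17
5. 1.4(95.41) + 1.75(64.68) + 0.3(19.23) = 252.53
6. 1.35(95.41) = 128.80
7. 1.25(95.41) + 0.6(221.59) + 0.3(233.94) + 0.75(257.07) = 515.20
The largest value is 640.46 kips from combination 1.

Combination 1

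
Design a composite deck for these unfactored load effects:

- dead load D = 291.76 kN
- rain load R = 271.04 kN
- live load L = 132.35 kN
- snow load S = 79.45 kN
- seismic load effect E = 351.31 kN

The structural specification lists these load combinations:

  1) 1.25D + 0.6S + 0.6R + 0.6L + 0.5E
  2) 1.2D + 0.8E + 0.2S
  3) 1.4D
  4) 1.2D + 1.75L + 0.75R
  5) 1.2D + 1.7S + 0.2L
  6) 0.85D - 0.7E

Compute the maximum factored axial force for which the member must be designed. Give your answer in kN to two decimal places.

830.06 kN

1) 1.25(291.76) + 0.6(79.45) + 0.6(271.04) + 0.6(132.35) + 0.5(351.31) = 364.70 + 47.67 + 162.62 + 79.41 + 175.66 = 830.06
2) 1.2(291.76) + 0.8(351.31) + 0.2(79.45) = 350.11 + 281.05 + 15.89 = 647.05
3) 1.4(291.76) = 408.46
4) 1.2(291.76) + 1.75(132.35) + 0.75(271.04) = 350.11 + 231.61 + 203.28 = 785.00
5) 1.2(291.76) + 1.7(79.45) + 0.2(132.35) = 350.11 + 135.07 + 26.47 = 511.65
6) 0.85(291.76) - 0.7(351.31) = 248.00 - 245.92 = 2.08
Maximum is from combination 1.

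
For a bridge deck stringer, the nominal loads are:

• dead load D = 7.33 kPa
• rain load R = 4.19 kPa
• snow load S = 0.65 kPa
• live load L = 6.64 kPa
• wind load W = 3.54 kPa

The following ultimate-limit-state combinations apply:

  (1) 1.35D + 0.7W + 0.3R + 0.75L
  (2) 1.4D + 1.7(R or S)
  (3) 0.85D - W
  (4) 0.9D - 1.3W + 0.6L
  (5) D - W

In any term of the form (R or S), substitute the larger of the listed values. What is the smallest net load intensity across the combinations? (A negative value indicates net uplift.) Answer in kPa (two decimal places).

2.69 kPa

(R or S) → R = 4.19 kPa.
(1) 1.35(7.33) + 0.7(3.54) + 0.3(4.19) + 0.75(6.64) = 18.61
(2) 1.4(7.33) + 1.7(4.19) = 17.39
(3) 0.85(7.33) - 1.0(3.54) = 2.69
(4) 0.9(7.33) - 1.3(3.54) + 0.6(6.64) = 5.98
(5) 1.0(7.33) - 1.0(3.54) = 3.79
Combination 3 gives the minimum: 2.69 kPa.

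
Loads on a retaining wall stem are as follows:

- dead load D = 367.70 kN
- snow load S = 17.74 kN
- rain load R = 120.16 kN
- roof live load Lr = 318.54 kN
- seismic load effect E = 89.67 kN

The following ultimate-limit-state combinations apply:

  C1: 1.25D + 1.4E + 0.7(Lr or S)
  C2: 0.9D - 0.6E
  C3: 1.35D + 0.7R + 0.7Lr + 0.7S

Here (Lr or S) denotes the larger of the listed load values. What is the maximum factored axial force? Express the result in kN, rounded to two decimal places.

(Lr or S) → Lr = 318.54 kN.
C1: 1.25(367.70) + 1.4(89.67) + 0.7(318.54) = 808.14
C2: 0.9(367.70) - 0.6(89.67) = 277.13
C3: 1.35(367.70) + 0.7(120.16) + 0.7(318.54) + 0.7(17.74) = 815.90
Maximum is from combination 3.

815.90 kN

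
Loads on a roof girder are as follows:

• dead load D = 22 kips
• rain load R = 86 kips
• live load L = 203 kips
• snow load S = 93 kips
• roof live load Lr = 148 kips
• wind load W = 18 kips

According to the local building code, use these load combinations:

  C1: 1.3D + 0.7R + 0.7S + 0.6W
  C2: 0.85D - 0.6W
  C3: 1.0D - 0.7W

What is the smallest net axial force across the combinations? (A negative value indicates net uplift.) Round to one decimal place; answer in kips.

C1: 1.3(22) + 0.7(86) + 0.7(93) + 0.6(18) = 28.6 + 60.2 + 65.1 + 10.8 = 164.7
C2: 0.85(22) - 0.6(18) = 18.7 - 10.8 = 7.9
C3: 1.0(22) - 0.7(18) = 22.0 - 12.6 = 9.4
Combination 2 gives the minimum: 7.9 kips.

7.9 kips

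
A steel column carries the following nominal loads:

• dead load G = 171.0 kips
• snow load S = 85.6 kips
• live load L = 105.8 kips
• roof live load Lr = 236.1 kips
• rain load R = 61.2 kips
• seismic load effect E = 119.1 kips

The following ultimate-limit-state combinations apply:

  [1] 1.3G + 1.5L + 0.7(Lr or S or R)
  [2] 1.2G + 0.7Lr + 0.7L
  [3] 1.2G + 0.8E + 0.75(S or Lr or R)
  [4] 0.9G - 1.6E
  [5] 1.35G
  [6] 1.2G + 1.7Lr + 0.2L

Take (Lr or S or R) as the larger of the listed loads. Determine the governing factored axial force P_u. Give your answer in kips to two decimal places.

(Lr or S or R) → Lr = 236.1 kips; (S or Lr or R) → Lr = 236.1 kips.
[1] 1.3(171.0) + 1.5(105.8) + 0.7(236.1) = 222.30 + 158.70 + 165.27 = 546.27
[2] 1.2(171.0) + 0.7(236.1) + 0.7(105.8) = 205.20 + 165.27 + 74.06 = 444.53
[3] 1.2(171.0) + 0.8(119.1) + 0.75(236.1) = 205.20 + 95.28 + 177.08 = 477.56
[4] 0.9(171.0) - 1.6(119.1) = 153.90 - 190.56 = -36.66
[5] 1.35(171.0) = 230.85
[6] 1.2(171.0) + 1.7(236.1) + 0.2(105.8) = 205.20 + 401.37 + 21.16 = 627.73
Combination 6 governs: P_u = 627.73 kips.

627.73 kips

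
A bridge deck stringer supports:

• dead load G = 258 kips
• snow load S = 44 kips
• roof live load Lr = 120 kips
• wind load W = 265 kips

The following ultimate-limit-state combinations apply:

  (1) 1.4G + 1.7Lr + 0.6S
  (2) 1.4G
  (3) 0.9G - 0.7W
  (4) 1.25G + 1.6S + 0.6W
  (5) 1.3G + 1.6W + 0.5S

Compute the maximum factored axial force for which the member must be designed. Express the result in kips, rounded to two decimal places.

781.40 kips

(1) 1.4(258) + 1.7(120) + 0.6(44) = 361.20 + 204.00 + 26.40 = 591.60
(2) 1.4(258) = 361.20
(3) 0.9(258) - 0.7(265) = 232.20 - 185.50 = 46.70
(4) 1.25(258) + 1.6(44) + 0.6(265) = 322.50 + 70.40 + 159.00 = 551.90
(5) 1.3(258) + 1.6(265) + 0.5(44) = 335.40 + 424.00 + 22.00 = 781.40
Maximum is from combination 5.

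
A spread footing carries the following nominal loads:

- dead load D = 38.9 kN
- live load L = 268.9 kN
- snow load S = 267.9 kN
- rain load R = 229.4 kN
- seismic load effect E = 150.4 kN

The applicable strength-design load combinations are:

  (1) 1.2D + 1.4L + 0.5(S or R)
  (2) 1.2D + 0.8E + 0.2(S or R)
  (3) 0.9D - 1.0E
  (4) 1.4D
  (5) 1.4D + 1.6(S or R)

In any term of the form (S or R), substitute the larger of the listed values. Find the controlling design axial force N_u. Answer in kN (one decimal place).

(S or R) → S = 267.9 kN.
(1) 1.2(38.9) + 1.4(268.9) + 0.5(267.9) = 557.1
(2) 1.2(38.9) + 0.8(150.4) + 0.2(267.9) = 46.7 + 120.3 + 53.6 = 220.6
(3) 0.9(38.9) - 1.0(150.4) = 35.0 - 150.4 = -115.4
(4) 1.4(38.9) = 54.5
(5) 1.4(38.9) + 1.6(267.9) = 54.5 + 428.6 = 483.1
Maximum is from combination 1.

557.1 kN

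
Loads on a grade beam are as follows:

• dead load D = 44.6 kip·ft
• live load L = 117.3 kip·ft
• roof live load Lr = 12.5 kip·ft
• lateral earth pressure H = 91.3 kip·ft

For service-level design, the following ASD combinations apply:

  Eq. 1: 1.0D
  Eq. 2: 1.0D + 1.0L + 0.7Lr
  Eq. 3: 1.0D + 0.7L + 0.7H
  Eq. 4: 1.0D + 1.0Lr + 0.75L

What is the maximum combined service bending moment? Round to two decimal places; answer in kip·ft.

190.62 kip·ft

Eq. 1: 1.0(44.6) = 44.60
Eq. 2: 1.0(44.6) + 1.0(117.3) + 0.7(12.5) = 44.60 + 117.30 + 8.75 = 170.65
Eq. 3: 1.0(44.6) + 0.7(117.3) + 0.7(91.3) = 44.60 + 82.11 + 63.91 = 190.62
Eq. 4: 1.0(44.6) + 1.0(12.5) + 0.75(117.3) = 44.60 + 12.50 + 87.98 = 145.08
The controlling combination is 3, giving 190.62 kip·ft.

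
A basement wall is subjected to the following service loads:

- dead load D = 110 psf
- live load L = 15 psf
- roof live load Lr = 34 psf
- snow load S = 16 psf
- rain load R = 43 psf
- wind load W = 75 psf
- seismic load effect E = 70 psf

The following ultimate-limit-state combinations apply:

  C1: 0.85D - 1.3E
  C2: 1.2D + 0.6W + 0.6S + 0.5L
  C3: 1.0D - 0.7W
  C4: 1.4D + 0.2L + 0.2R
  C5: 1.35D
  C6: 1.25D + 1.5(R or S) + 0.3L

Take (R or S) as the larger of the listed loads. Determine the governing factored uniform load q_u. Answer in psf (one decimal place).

206.5 psf

(R or S) → R = 43 psf.
C1: 0.85(110) - 1.3(70) = 93.5 - 91.0 = 2.5
C2: 1.2(110) + 0.6(75) + 0.6(16) + 0.5(15) = 132.0 + 45.0 + 9.6 + 7.5 = 194.1
C3: 1.0(110) - 0.7(75) = 110.0 - 52.5 = 57.5
C4: 1.4(110) + 0.2(15) + 0.2(43) = 154.0 + 3.0 + 8.6 = 165.6
C5: 1.35(110) = 148.5
C6: 1.25(110) + 1.5(43) + 0.3(15) = 137.5 + 64.5 + 4.5 = 206.5
Combination 6 governs: q_u = 206.5 psf.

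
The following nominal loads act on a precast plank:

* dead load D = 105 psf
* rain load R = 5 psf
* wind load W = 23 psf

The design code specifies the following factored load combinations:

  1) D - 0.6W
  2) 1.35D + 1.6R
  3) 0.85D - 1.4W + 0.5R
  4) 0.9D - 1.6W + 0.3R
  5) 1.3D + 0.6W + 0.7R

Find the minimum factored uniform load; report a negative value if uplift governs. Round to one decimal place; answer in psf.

59.2 psf

1) 1.0(105) - 0.6(23) = 91.2
2) 1.35(105) + 1.6(5) = 149.8
3) 0.85(105) - 1.4(23) + 0.5(5) = 59.6
4) 0.9(105) - 1.6(23) + 0.3(5) = 59.2
5) 1.3(105) + 0.6(23) + 0.7(5) = 153.8
Combination 4 gives the minimum: 59.2 psf.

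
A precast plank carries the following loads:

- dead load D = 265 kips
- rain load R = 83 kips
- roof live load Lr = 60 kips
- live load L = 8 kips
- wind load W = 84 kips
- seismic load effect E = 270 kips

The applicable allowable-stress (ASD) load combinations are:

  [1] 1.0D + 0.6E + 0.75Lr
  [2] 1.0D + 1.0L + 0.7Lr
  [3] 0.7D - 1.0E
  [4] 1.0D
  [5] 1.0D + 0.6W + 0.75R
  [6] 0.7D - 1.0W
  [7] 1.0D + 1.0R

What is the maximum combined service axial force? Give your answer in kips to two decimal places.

472.00 kips

[1] 1.0(265) + 0.6(270) + 0.75(60) = 265.00 + 162.00 + 45.00 = 472.00
[2] 1.0(265) + 1.0(8) + 0.7(60) = 265.00 + 8.00 + 42.00 = 315.00
[3] 0.7(265) - 1.0(270) = 185.50 - 270.00 = -84.50
[4] 1.0(265) = 265.00
[5] 1.0(265) + 0.6(84) + 0.75(83) = 265.00 + 50.40 + 62.25 = 377.65
[6] 0.7(265) - 1.0(84) = 185.50 - 84.00 = 101.50
[7] 1.0(265) + 1.0(83) = 265.00 + 83.00 = 348.00
Maximum is from combination 1.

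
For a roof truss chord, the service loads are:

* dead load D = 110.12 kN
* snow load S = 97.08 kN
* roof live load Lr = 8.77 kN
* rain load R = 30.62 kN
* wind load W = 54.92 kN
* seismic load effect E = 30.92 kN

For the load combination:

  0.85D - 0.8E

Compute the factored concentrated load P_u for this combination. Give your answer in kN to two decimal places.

0.85(110.12) - 0.8(30.92) = 68.87
P_u = 68.87 kN.

68.87 kN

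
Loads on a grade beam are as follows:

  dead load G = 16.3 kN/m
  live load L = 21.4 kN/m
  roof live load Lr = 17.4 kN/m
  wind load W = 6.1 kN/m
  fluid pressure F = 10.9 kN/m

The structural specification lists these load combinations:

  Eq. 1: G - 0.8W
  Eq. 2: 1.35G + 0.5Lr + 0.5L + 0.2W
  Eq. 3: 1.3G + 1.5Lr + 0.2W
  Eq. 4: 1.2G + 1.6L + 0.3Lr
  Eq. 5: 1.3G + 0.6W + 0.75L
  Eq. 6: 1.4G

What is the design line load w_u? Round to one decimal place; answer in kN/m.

59.0 kN/m

Eq. 1: 1.0(16.3) - 0.8(6.1) = 11.4
Eq. 2: 1.35(16.3) + 0.5(17.4) + 0.5(21.4) + 0.2(6.1) = 42.6
Eq. 3: 1.3(16.3) + 1.5(17.4) + 0.2(6.1) = 48.5
Eq. 4: 1.2(16.3) + 1.6(21.4) + 0.3(17.4) = 59.0
Eq. 5: 1.3(16.3) + 0.6(6.1) + 0.75(21.4) = 40.9
Eq. 6: 1.4(16.3) = 22.8
Combination 4 governs: w_u = 59.0 kN/m.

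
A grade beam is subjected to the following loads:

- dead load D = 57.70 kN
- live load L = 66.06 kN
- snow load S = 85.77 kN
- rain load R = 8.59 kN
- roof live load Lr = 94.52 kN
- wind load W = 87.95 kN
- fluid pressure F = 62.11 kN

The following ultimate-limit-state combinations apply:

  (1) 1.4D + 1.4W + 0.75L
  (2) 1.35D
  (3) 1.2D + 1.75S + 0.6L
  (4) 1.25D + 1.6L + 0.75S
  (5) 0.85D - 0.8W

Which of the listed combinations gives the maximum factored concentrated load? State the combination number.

(1) 1.4(57.70) + 1.4(87.95) + 0.75(66.06) = 80.78 + 123.13 + 49.55 = 253.46
(2) 1.35(57.70) = 77.90
(3) 1.2(57.70) + 1.75(85.77) + 0.6(66.06) = 258.97
(4) 1.25(57.70) + 1.6(66.06) + 0.75(85.77) = 242.15
(5) 0.85(57.70) - 0.8(87.95) = -21.32
The largest value is 258.97 kN from combination 3.

Combination 3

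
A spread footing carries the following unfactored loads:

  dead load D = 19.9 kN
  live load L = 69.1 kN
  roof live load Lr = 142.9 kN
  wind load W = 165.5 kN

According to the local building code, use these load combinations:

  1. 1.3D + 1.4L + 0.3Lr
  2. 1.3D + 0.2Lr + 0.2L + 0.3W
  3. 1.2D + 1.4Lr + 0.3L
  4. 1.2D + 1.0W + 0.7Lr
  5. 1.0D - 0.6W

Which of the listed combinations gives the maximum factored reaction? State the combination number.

Combination 4

1. 1.3(19.9) + 1.4(69.1) + 0.3(142.9) = 25.9 + 96.7 + 42.9 = 165.5
2. 1.3(19.9) + 0.2(142.9) + 0.2(69.1) + 0.3(165.5) = 117.9
3. 1.2(19.9) + 1.4(142.9) + 0.3(69.1) = 23.9 + 200.1 + 20.7 = 244.7
4. 1.2(19.9) + 1.0(165.5) + 0.7(142.9) = 23.9 + 165.5 + 100.0 = 289.4
5. 1.0(19.9) - 0.6(165.5) = 19.9 - 99.3 = -79.4
The largest value is 289.4 kN from combination 4.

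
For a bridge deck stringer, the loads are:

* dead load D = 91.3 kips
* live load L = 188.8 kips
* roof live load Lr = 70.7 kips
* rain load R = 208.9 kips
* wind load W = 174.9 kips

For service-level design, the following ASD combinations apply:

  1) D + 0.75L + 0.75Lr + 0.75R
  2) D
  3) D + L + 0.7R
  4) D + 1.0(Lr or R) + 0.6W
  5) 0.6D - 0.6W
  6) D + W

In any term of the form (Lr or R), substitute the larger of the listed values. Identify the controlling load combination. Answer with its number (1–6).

Combination 1

(Lr or R) → R = 208.9 kips.
1) 1.0(91.3) + 0.75(188.8) + 0.75(70.7) + 0.75(208.9) = 442.60
2) 1.0(91.3) = 91.30
3) 1.0(91.3) + 1.0(188.8) + 0.7(208.9) = 91.30 + 188.80 + 146.23 = 426.33
4) 1.0(91.3) + 1.0(208.9) + 0.6(174.9) = 91.30 + 208.90 + 104.94 = 405.14
5) 0.6(91.3) - 0.6(174.9) = 54.78 - 104.94 = -50.16
6) 1.0(91.3) + 1.0(174.9) = 91.30 + 174.90 = 266.20
The largest value is 442.60 kips from combination 1.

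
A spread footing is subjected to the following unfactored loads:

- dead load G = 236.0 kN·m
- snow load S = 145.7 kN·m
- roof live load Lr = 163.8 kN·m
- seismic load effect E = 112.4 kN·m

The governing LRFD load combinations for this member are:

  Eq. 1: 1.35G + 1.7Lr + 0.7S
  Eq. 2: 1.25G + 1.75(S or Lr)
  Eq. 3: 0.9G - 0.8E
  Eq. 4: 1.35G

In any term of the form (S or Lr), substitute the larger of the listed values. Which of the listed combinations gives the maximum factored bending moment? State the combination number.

Combination 1

(S or Lr) → Lr = 163.8 kN·m.
Eq. 1: 1.35(236.0) + 1.7(163.8) + 0.7(145.7) = 699.1
Eq. 2: 1.25(236.0) + 1.75(163.8) = 581.7
Eq. 3: 0.9(236.0) - 0.8(112.4) = 122.5
Eq. 4: 1.35(236.0) = 318.6
The largest value is 699.1 kN·m from combination 1.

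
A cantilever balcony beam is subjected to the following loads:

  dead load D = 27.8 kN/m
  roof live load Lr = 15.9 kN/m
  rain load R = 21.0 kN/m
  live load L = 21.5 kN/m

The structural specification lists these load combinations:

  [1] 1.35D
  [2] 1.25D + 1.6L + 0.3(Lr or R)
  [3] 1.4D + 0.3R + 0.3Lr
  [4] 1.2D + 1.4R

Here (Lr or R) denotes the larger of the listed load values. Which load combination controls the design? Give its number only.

Combination 2

(Lr or R) → R = 21.0 kN/m.
[1] 1.35(27.8) = 37.5
[2] 1.25(27.8) + 1.6(21.5) + 0.3(21.0) = 75.5
[3] 1.4(27.8) + 0.3(21.0) + 0.3(15.9) = 50.0
[4] 1.2(27.8) + 1.4(21.0) = 62.8
The largest value is 75.5 kN/m from combination 2.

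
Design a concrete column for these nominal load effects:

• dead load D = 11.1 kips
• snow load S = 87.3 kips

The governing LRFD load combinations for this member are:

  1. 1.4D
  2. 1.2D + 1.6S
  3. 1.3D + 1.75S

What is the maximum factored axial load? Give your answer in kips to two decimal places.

1. 1.4(11.1) = 15.54
2. 1.2(11.1) + 1.6(87.3) = 13.32 + 139.68 = 153.00
3. 1.3(11.1) + 1.75(87.3) = 14.43 + 152.78 = 167.21
Combination 3 governs: P_u = 167.21 kips.

167.21 kips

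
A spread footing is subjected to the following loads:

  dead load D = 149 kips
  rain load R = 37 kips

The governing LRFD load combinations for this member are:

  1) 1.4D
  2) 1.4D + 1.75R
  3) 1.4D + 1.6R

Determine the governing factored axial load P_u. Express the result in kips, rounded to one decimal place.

1) 1.4(149) = 208.6
2) 1.4(149) + 1.75(37) = 208.6 + 64.8 = 273.4
3) 1.4(149) + 1.6(37) = 208.6 + 59.2 = 267.8
Maximum is from combination 2.

273.4 kips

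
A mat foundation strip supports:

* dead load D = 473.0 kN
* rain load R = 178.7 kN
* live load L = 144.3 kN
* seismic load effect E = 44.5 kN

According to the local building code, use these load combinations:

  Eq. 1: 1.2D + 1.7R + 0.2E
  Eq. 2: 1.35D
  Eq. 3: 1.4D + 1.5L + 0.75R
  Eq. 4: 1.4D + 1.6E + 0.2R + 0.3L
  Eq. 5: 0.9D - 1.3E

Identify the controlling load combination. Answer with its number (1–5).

Eq. 1: 1.2(473.0) + 1.7(178.7) + 0.2(44.5) = 880.3
Eq. 2: 1.35(473.0) = 638.6
Eq. 3: 1.4(473.0) + 1.5(144.3) + 0.75(178.7) = 1012.7
Eq. 4: 1.4(473.0) + 1.6(44.5) + 0.2(178.7) + 0.3(144.3) = 812.4
Eq. 5: 0.9(473.0) - 1.3(44.5) = 367.9
The largest value is 1012.7 kN from combination 3.

Combination 3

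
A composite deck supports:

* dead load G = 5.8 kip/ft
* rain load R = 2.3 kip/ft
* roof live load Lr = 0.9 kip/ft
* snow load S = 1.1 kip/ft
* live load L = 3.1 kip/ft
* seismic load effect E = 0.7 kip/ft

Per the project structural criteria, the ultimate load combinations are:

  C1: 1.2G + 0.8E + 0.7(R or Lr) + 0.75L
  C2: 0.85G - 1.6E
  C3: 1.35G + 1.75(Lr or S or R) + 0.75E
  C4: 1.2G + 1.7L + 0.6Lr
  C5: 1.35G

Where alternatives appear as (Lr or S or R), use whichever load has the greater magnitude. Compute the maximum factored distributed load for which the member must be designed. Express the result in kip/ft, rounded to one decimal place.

12.8 kip/ft

(R or Lr) → R = 2.3 kip/ft; (Lr or S or R) → R = 2.3 kip/ft.
C1: 1.2(5.8) + 0.8(0.7) + 0.7(2.3) + 0.75(3.1) = 7.0 + 0.6 + 1.6 + 2.3 = 11.5
C2: 0.85(5.8) - 1.6(0.7) = 4.9 - 1.1 = 3.8
C3: 1.35(5.8) + 1.75(2.3) + 0.75(0.7) = 12.4
C4: 1.2(5.8) + 1.7(3.1) + 0.6(0.9) = 7.0 + 5.3 + 0.5 = 12.8
C5: 1.35(5.8) = 7.8
The controlling combination is 4, giving 12.8 kip/ft.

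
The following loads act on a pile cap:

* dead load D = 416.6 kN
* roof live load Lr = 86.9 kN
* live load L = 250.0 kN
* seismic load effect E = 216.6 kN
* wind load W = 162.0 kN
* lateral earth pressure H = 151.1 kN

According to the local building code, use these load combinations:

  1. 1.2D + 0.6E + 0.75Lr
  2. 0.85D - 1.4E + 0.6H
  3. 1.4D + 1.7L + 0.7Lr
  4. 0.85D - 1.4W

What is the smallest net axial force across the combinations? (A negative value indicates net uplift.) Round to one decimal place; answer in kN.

127.3 kN

1. 1.2(416.6) + 0.6(216.6) + 0.75(86.9) = 695.1
2. 0.85(416.6) - 1.4(216.6) + 0.6(151.1) = 141.5
3. 1.4(416.6) + 1.7(250.0) + 0.7(86.9) = 1069.1
4. 0.85(416.6) - 1.4(162.0) = 127.3
Combination 4 gives the minimum: 127.3 kN.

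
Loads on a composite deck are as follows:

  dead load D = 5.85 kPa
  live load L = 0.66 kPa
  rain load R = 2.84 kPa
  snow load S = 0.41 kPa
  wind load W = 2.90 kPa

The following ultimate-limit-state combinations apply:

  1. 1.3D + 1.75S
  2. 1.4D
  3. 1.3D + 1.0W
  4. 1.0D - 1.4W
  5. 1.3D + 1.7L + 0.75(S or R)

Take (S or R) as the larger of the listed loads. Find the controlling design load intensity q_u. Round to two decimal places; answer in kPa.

10.86 kPa

(S or R) → R = 2.84 kPa.
1. 1.3(5.85) + 1.75(0.41) = 8.32
2. 1.4(5.85) = 8.19
3. 1.3(5.85) + 1.0(2.90) = 7.61 + 2.90 = 10.51
4. 1.0(5.85) - 1.4(2.90) = 5.85 - 4.06 = 1.79
5. 1.3(5.85) + 1.7(0.66) + 0.75(2.84) = 7.61 + 1.12 + 2.13 = 10.86
The controlling combination is 5, giving 10.86 kPa.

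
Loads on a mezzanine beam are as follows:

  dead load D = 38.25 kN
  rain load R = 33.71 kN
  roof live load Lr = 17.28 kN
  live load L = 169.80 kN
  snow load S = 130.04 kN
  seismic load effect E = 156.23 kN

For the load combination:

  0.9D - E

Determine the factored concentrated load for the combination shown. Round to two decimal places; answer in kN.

0.9(38.25) - 1.0(156.23) = -121.81
P_u = -121.81 kN.

-121.81 kN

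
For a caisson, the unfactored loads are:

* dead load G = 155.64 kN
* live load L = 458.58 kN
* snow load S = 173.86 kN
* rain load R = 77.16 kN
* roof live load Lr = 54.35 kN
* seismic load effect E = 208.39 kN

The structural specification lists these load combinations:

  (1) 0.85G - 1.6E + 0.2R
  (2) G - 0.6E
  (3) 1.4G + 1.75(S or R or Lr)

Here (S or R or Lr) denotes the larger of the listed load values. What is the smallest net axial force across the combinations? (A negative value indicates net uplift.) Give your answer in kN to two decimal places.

(S or R or Lr) → S = 173.86 kN.
(1) 0.85(155.64) - 1.6(208.39) + 0.2(77.16) = 132.29 - 333.42 + 15.43 = -185.70
(2) 1.0(155.64) - 0.6(208.39) = 155.64 - 125.03 = 30.61
(3) 1.4(155.64) + 1.75(173.86) = 522.15
Combination 1 gives the minimum: -185.70 kN.

-185.70 kN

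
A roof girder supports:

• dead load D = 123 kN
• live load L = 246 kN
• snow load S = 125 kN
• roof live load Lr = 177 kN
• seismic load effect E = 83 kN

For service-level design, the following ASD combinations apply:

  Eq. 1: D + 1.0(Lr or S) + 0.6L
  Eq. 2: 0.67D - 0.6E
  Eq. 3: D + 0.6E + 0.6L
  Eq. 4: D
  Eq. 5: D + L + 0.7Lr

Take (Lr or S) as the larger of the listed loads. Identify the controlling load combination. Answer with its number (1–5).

Combination 5

(Lr or S) → Lr = 177 kN.
Eq. 1: 1.0(123) + 1.0(177) + 0.6(246) = 447.60
Eq. 2: 0.67(123) - 0.6(83) = 32.61
Eq. 3: 1.0(123) + 0.6(83) + 0.6(246) = 320.40
Eq. 4: 1.0(123) = 123.00
Eq. 5: 1.0(123) + 1.0(246) + 0.7(177) = 492.90
The largest value is 492.90 kN from combination 5.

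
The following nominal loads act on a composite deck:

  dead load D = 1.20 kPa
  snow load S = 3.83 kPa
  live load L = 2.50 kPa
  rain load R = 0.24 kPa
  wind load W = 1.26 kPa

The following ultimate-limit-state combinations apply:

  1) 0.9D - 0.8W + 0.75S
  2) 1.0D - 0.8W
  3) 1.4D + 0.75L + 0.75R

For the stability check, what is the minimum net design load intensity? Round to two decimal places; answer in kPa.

0.19 kPa

1) 0.9(1.20) - 0.8(1.26) + 0.75(3.83) = 2.94
2) 1.0(1.20) - 0.8(1.26) = 0.19
3) 1.4(1.20) + 0.75(2.50) + 0.75(0.24) = 3.74
Combination 2 gives the minimum: 0.19 kPa.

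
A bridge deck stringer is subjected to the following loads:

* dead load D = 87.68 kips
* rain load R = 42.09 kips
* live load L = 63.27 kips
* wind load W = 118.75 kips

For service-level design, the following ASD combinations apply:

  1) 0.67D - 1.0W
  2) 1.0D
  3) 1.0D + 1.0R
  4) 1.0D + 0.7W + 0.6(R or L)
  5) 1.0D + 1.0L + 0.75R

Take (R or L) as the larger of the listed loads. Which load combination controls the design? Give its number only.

(R or L) → L = 63.27 kips.
1) 0.67(87.68) - 1.0(118.75) = -60.00
2) 1.0(87.68) = 87.68
3) 1.0(87.68) + 1.0(42.09) = 129.77
4) 1.0(87.68) + 0.7(118.75) + 0.6(63.27) = 208.77
5) 1.0(87.68) + 1.0(63.27) + 0.75(42.09) = 182.52
The largest value is 208.77 kips from combination 4.

Combination 4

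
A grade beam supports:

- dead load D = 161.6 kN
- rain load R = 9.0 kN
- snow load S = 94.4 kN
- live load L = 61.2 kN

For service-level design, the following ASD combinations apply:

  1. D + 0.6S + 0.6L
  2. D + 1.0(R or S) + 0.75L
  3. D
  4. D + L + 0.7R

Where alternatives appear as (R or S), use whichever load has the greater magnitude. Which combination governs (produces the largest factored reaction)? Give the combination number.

Combination 2

(R or S) → S = 94.4 kN.
1. 1.0(161.6) + 0.6(94.4) + 0.6(61.2) = 255.0
2. 1.0(161.6) + 1.0(94.4) + 0.75(61.2) = 161.6 + 94.4 + 45.9 = 301.9
3. 1.0(161.6) = 161.6
4. 1.0(161.6) + 1.0(61.2) + 0.7(9.0) = 161.6 + 61.2 + 6.3 = 229.1
The largest value is 301.9 kN from combination 2.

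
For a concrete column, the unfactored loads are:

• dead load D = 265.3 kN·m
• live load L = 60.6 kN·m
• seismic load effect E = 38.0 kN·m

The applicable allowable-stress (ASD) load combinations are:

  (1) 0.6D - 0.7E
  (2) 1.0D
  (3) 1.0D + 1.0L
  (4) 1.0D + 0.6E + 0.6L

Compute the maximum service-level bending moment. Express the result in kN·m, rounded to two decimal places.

325.90 kN·m

(1) 0.6(265.3) - 0.7(38.0) = 159.18 - 26.60 = 132.58
(2) 1.0(265.3) = 265.30
(3) 1.0(265.3) + 1.0(60.6) = 265.30 + 60.60 = 325.90
(4) 1.0(265.3) + 0.6(38.0) + 0.6(60.6) = 265.30 + 22.80 + 36.36 = 324.46
The controlling combination is 3, giving 325.90 kN·m.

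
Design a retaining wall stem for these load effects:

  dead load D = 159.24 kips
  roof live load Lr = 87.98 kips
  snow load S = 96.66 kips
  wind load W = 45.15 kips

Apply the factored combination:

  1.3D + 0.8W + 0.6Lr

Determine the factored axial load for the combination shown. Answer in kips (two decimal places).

1.3(159.24) + 0.8(45.15) + 0.6(87.98) = 207.01 + 36.12 + 52.79 = 295.92
P_u = 295.92 kips.

295.92 kips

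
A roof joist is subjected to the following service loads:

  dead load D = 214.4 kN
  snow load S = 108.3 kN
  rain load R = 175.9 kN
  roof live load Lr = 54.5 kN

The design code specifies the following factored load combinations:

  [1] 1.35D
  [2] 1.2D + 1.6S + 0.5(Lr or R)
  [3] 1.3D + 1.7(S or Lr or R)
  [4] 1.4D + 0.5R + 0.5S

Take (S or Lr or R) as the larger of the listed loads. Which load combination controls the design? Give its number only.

(Lr or R) → R = 175.9 kN; (S or Lr or R) → R = 175.9 kN.
[1] 1.35(214.4) = 289.4
[2] 1.2(214.4) + 1.6(108.3) + 0.5(175.9) = 518.5
[3] 1.3(214.4) + 1.7(175.9) = 577.8
[4] 1.4(214.4) + 0.5(175.9) + 0.5(108.3) = 442.3
The largest value is 577.8 kN from combination 3.

Combination 3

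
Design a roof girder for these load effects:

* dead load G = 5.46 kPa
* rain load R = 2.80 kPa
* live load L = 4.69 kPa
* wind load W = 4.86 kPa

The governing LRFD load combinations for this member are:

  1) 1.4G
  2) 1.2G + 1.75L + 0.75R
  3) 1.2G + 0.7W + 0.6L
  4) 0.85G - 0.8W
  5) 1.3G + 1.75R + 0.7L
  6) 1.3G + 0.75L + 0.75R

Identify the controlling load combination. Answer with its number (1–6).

Combination 2

1) 1.4(5.46) = 7.64
2) 1.2(5.46) + 1.75(4.69) + 0.75(2.80) = 16.86
3) 1.2(5.46) + 0.7(4.86) + 0.6(4.69) = 12.77
4) 0.85(5.46) - 0.8(4.86) = 0.75
5) 1.3(5.46) + 1.75(2.80) + 0.7(4.69) = 15.28
6) 1.3(5.46) + 0.75(4.69) + 0.75(2.80) = 12.72
The largest value is 16.86 kPa from combination 2.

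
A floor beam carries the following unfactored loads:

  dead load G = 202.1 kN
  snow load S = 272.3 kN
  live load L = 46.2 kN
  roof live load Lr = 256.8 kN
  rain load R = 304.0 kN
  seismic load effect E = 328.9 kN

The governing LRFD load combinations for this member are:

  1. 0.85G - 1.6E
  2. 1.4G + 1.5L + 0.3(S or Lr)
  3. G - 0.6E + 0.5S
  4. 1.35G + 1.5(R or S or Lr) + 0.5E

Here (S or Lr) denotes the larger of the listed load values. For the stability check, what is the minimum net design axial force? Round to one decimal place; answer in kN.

-354.5 kN

(S or Lr) → S = 272.3 kN; (R or S or Lr) → R = 304.0 kN.
1. 0.85(202.1) - 1.6(328.9) = -354.5
2. 1.4(202.1) + 1.5(46.2) + 0.3(272.3) = 282.9 + 69.3 + 81.7 = 433.9
3. 1.0(202.1) - 0.6(328.9) + 0.5(272.3) = 140.9
4. 1.35(202.1) + 1.5(304.0) + 0.5(328.9) = 272.8 + 456.0 + 164.5 = 893.3
Combination 1 gives the minimum: -354.5 kN.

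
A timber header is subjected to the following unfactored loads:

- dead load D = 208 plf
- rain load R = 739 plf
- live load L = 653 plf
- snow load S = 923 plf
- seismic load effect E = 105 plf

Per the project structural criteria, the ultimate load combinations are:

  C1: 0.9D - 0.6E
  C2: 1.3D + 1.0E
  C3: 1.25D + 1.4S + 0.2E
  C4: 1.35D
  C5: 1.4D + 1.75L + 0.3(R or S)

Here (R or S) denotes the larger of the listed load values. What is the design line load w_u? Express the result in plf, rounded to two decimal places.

(R or S) → S = 923 plf.
C1: 0.9(208) - 0.6(105) = 187.20 - 63.00 = 124.20
C2: 1.3(208) + 1.0(105) = 270.40 + 105.00 = 375.40
C3: 1.25(208) + 1.4(923) + 0.2(105) = 260.00 + 1292.20 + 21.00 = 1573.20
C4: 1.35(208) = 280.80
C5: 1.4(208) + 1.75(653) + 0.3(923) = 291.20 + 1142.75 + 276.90 = 1710.85
The controlling combination is 5, giving 1710.85 plf.

1710.85 plf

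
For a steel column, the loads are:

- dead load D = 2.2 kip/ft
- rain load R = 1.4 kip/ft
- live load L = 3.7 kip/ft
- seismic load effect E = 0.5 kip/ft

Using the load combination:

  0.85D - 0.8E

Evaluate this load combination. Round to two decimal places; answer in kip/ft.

1.47 kip/ft

0.85(2.2) - 0.8(0.5) = 1.87 - 0.40 = 1.47
w_u = 1.47 kip/ft.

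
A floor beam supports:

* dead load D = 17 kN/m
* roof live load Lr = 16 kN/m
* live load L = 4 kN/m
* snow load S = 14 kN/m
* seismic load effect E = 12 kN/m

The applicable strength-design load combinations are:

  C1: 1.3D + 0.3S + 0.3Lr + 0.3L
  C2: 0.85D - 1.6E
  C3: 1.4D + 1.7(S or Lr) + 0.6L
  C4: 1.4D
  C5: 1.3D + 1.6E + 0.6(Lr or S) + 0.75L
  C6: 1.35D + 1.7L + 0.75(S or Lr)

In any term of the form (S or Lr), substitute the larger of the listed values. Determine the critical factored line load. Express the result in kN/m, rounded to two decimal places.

53.90 kN/m

(S or Lr) → Lr = 16 kN/m; (Lr or S) → Lr = 16 kN/m.
C1: 1.3(17) + 0.3(14) + 0.3(16) + 0.3(4) = 22.10 + 4.20 + 4.80 + 1.20 = 32.30
C2: 0.85(17) - 1.6(12) = 14.45 - 19.20 = -4.75
C3: 1.4(17) + 1.7(16) + 0.6(4) = 23.80 + 27.20 + 2.40 = 53.40
C4: 1.4(17) = 23.80
C5: 1.3(17) + 1.6(12) + 0.6(16) + 0.75(4) = 22.10 + 19.20 + 9.60 + 3.00 = 53.90
C6: 1.35(17) + 1.7(4) + 0.75(16) = 22.95 + 6.80 + 12.00 = 41.75
Combination 5 governs: w_u = 53.90 kN/m.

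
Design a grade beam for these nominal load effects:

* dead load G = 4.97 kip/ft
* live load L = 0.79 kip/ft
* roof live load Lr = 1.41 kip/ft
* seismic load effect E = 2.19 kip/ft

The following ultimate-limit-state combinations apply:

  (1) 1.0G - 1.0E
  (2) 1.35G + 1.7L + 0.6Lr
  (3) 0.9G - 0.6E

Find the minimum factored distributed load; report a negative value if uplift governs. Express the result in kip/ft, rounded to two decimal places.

(1) 1.0(4.97) - 1.0(2.19) = 4.97 - 2.19 = 2.78
(2) 1.35(4.97) + 1.7(0.79) + 0.6(1.41) = 6.71 + 1.34 + 0.85 = 8.90
(3) 0.9(4.97) - 0.6(2.19) = 4.47 - 1.31 = 3.16
Combination 1 gives the minimum: 2.78 kip/ft.

2.78 kip/ft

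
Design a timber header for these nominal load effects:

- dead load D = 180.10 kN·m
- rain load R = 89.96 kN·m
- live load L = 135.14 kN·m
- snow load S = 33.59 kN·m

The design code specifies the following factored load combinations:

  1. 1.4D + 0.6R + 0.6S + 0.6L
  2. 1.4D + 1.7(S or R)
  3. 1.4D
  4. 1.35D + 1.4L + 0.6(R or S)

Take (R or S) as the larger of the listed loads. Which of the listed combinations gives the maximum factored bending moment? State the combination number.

Combination 4

(S or R) → R = 89.96 kN·m; (R or S) → R = 89.96 kN·m.
1. 1.4(180.10) + 0.6(89.96) + 0.6(33.59) + 0.6(135.14) = 252.14 + 53.98 + 20.15 + 81.08 = 407.35
2. 1.4(180.10) + 1.7(89.96) = 252.14 + 152.93 = 405.07
3. 1.4(180.10) = 252.14
4. 1.35(180.10) + 1.4(135.14) + 0.6(89.96) = 486.31
The largest value is 486.31 kN·m from combination 4.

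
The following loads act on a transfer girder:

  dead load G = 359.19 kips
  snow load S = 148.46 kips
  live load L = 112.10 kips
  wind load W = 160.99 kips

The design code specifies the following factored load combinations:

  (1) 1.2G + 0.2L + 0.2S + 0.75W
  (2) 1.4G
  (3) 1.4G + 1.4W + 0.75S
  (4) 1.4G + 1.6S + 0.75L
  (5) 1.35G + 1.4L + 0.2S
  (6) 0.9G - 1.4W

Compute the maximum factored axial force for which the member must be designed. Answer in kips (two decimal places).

839.60 kips

(1) 1.2(359.19) + 0.2(112.10) + 0.2(148.46) + 0.75(160.99) = 603.88
(2) 1.4(359.19) = 502.87
(3) 1.4(359.19) + 1.4(160.99) + 0.75(148.46) = 839.60
(4) 1.4(359.19) + 1.6(148.46) + 0.75(112.10) = 824.48
(5) 1.35(359.19) + 1.4(112.10) + 0.2(148.46) = 671.54
(6) 0.9(359.19) - 1.4(160.99) = 97.89
Combination 3 governs: P_u = 839.60 kips.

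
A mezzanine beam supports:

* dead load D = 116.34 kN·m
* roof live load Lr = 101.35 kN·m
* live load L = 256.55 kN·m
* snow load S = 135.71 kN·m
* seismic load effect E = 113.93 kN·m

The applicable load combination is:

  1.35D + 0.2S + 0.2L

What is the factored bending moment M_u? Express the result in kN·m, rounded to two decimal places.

1.35(116.34) + 0.2(135.71) + 0.2(256.55) = 157.06 + 27.14 + 51.31 = 235.51
M_u = 235.51 kN·m.

235.51 kN·m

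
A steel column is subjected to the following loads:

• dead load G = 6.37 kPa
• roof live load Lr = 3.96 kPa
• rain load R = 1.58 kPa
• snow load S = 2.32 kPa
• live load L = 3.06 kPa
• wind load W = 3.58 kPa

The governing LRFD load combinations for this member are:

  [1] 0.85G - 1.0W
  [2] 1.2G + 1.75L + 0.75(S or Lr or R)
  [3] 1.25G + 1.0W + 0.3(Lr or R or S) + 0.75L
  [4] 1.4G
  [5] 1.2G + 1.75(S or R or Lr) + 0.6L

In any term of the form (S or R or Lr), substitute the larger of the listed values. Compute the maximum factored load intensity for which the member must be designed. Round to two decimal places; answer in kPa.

16.41 kPa

(S or Lr or R) → Lr = 3.96 kPa; (Lr or R or S) → Lr = 3.96 kPa; (S or R or Lr) → Lr = 3.96 kPa.
[1] 0.85(6.37) - 1.0(3.58) = 5.41 - 3.58 = 1.83
[2] 1.2(6.37) + 1.75(3.06) + 0.75(3.96) = 7.64 + 5.36 + 2.97 = 15.97
[3] 1.25(6.37) + 1.0(3.58) + 0.3(3.96) + 0.75(3.06) = 7.96 + 3.58 + 1.19 + 2.30 = 15.03
[4] 1.4(6.37) = 8.92
[5] 1.2(6.37) + 1.75(3.96) + 0.6(3.06) = 7.64 + 6.93 + 1.84 = 16.41
The controlling combination is 5, giving 16.41 kPa.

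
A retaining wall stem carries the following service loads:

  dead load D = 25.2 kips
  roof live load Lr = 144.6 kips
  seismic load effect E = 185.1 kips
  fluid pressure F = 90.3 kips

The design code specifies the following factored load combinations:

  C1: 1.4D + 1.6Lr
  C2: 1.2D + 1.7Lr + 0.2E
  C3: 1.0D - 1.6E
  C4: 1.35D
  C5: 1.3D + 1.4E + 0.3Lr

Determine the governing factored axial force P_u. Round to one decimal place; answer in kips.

C1: 1.4(25.2) + 1.6(144.6) = 266.6
C2: 1.2(25.2) + 1.7(144.6) + 0.2(185.1) = 313.1
C3: 1.0(25.2) - 1.6(185.1) = 25.2 - 296.2 = -271.0
C4: 1.35(25.2) = 34.0
C5: 1.3(25.2) + 1.4(185.1) + 0.3(144.6) = 32.8 + 259.1 + 43.4 = 335.3
Combination 5 governs: P_u = 335.3 kips.

335.3 kips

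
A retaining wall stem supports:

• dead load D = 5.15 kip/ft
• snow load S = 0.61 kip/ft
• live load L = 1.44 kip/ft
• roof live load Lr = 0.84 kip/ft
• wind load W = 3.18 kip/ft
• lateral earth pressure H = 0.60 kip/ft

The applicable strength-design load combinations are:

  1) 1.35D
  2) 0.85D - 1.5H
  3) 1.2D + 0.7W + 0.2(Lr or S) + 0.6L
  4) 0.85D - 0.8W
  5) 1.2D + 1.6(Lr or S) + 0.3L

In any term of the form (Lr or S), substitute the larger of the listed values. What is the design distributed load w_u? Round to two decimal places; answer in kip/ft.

(Lr or S) → Lr = 0.84 kip/ft.
1) 1.35(5.15) = 6.95
2) 0.85(5.15) - 1.5(0.60) = 3.48
3) 1.2(5.15) + 0.7(3.18) + 0.2(0.84) + 0.6(1.44) = 9.44
4) 0.85(5.15) - 0.8(3.18) = 1.83
5) 1.2(5.15) + 1.6(0.84) + 0.3(1.44) = 7.96
Combination 3 governs: w_u = 9.44 kip/ft.

9.44 kip/ft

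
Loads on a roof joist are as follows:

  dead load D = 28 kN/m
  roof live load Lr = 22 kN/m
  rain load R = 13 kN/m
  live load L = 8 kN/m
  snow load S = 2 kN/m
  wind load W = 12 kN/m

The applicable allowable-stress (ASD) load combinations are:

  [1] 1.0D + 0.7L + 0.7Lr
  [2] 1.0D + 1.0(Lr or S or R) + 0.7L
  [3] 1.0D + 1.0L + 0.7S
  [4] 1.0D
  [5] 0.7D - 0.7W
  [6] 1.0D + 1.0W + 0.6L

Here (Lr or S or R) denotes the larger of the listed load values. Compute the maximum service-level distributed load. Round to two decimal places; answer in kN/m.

(Lr or S or R) → Lr = 22 kN/m.
[1] 1.0(28) + 0.7(8) + 0.7(22) = 28.00 + 5.60 + 15.40 = 49.00
[2] 1.0(28) + 1.0(22) + 0.7(8) = 28.00 + 22.00 + 5.60 = 55.60
[3] 1.0(28) + 1.0(8) + 0.7(2) = 28.00 + 8.00 + 1.40 = 37.40
[4] 1.0(28) = 28.00
[5] 0.7(28) - 0.7(12) = 19.60 - 8.40 = 11.20
[6] 1.0(28) + 1.0(12) + 0.6(8) = 28.00 + 12.00 + 4.80 = 44.80
Combination 2 governs: w = 55.60 kN/m.

55.60 kN/m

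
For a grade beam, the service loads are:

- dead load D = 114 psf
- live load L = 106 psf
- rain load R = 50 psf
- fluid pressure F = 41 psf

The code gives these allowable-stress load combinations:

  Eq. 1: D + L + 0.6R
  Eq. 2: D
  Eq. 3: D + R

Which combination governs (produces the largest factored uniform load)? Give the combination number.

Eq. 1: 1.0(114) + 1.0(106) + 0.6(50) = 250.00
Eq. 2: 1.0(114) = 114.00
Eq. 3: 1.0(114) + 1.0(50) = 164.00
The largest value is 250.00 psf from combination 1.

Combination 1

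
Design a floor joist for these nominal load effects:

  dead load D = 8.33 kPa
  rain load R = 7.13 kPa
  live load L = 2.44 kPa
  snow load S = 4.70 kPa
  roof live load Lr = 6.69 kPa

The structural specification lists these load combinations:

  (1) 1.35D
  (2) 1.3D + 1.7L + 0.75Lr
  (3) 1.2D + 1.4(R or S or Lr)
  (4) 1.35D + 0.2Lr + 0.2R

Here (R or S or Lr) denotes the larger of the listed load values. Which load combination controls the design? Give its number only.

(R or S or Lr) → R = 7.13 kPa.
(1) 1.35(8.33) = 11.25
(2) 1.3(8.33) + 1.7(2.44) + 0.75(6.69) = 19.99
(3) 1.2(8.33) + 1.4(7.13) = 10.00 + 9.98 = 19.98
(4) 1.35(8.33) + 0.2(6.69) + 0.2(7.13) = 14.01
The largest value is 19.99 kPa from combination 2.

Combination 2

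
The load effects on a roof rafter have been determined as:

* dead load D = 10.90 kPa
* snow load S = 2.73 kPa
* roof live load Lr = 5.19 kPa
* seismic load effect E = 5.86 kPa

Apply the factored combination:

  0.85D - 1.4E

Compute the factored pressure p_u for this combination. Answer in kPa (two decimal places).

0.85(10.90) - 1.4(5.86) = 1.06
p_u = 1.06 kPa.

1.06 kPa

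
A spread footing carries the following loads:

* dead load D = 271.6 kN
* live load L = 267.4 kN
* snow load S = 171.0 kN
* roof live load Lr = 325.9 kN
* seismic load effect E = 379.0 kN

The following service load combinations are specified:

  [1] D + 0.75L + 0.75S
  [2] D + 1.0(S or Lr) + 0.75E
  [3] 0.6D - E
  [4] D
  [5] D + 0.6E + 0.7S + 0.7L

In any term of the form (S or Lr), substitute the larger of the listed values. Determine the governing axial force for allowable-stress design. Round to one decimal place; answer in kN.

(S or Lr) → Lr = 325.9 kN.
[1] 1.0(271.6) + 0.75(267.4) + 0.75(171.0) = 600.4
[2] 1.0(271.6) + 1.0(325.9) + 0.75(379.0) = 881.8
[3] 0.6(271.6) - 1.0(379.0) = -216.0
[4] 1.0(271.6) = 271.6
[5] 1.0(271.6) + 0.6(379.0) + 0.7(171.0) + 0.7(267.4) = 805.9
The controlling combination is 2, giving 881.8 kN.

881.8 kN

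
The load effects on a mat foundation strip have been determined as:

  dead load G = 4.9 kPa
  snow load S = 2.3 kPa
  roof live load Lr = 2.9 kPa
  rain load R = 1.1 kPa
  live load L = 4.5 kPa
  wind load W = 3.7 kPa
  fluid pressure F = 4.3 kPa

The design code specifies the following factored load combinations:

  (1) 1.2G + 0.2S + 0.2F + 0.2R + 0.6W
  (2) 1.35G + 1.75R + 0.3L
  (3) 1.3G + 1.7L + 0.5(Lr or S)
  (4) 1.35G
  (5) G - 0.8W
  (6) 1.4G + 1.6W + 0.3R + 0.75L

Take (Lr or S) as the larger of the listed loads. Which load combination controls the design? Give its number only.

Combination 6

(Lr or S) → Lr = 2.9 kPa.
(1) 1.2(4.9) + 0.2(2.3) + 0.2(4.3) + 0.2(1.1) + 0.6(3.7) = 9.6
(2) 1.35(4.9) + 1.75(1.1) + 0.3(4.5) = 6.6 + 1.9 + 1.4 = 9.9
(3) 1.3(4.9) + 1.7(4.5) + 0.5(2.9) = 15.5
(4) 1.35(4.9) = 6.6
(5) 1.0(4.9) - 0.8(3.7) = 4.9 - 3.0 = 1.9
(6) 1.4(4.9) + 1.6(3.7) + 0.3(1.1) + 0.75(4.5) = 6.9 + 5.9 + 0.3 + 3.4 = 16.5
The largest value is 16.5 kPa from combination 6.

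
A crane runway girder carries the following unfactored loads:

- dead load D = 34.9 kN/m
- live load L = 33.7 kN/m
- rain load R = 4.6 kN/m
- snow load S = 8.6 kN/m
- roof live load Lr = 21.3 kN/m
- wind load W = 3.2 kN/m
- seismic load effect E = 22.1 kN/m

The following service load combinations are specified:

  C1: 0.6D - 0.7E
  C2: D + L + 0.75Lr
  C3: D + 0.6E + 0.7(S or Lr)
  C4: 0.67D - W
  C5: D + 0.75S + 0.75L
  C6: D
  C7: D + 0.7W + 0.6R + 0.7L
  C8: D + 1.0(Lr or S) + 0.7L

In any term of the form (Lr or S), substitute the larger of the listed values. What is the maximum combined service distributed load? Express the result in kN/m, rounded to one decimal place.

84.6 kN/m

(S or Lr) → Lr = 21.3 kN/m; (Lr or S) → Lr = 21.3 kN/m.
C1: 0.6(34.9) - 0.7(22.1) = 5.5
C2: 1.0(34.9) + 1.0(33.7) + 0.75(21.3) = 84.6
C3: 1.0(34.9) + 0.6(22.1) + 0.7(21.3) = 63.1
C4: 0.67(34.9) - 1.0(3.2) = 20.2
C5: 1.0(34.9) + 0.75(8.6) + 0.75(33.7) = 66.6
C6: 1.0(34.9) = 34.9
C7: 1.0(34.9) + 0.7(3.2) + 0.6(4.6) + 0.7(33.7) = 63.5
C8: 1.0(34.9) + 1.0(21.3) + 0.7(33.7) = 79.8
The controlling combination is 2, giving 84.6 kN/m.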